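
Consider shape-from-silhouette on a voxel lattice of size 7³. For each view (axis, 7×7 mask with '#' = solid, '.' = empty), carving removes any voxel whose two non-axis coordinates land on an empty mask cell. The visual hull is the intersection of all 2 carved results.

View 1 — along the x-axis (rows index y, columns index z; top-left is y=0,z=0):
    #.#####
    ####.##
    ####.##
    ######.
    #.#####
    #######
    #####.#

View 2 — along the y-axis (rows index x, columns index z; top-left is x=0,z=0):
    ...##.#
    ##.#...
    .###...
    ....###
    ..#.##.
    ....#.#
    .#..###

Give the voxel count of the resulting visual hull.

start: 7×7×7 = 343 voxels
  1. axis=0 (YZ plane), |mask|=43  ⇒  voxels=301
  2. axis=1 (XZ plane), |mask|=21  ⇒  voxels=124

voxel count = 124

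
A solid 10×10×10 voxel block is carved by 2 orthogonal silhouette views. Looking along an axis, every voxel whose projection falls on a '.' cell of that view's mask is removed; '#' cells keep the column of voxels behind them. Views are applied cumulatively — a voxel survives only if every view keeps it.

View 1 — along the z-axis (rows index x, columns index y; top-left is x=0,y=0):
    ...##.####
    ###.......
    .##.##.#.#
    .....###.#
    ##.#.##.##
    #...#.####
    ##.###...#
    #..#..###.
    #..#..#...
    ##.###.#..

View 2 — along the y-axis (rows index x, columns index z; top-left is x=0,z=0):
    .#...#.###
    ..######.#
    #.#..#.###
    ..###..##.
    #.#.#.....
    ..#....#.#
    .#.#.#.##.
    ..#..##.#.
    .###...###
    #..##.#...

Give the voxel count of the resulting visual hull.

remaining voxels: 238

start: 10×10×10 = 1000 voxels
step 1: project along z, AND mask (52/100) → |grid| = 520
step 2: project along y, AND mask (48/100) → |grid| = 238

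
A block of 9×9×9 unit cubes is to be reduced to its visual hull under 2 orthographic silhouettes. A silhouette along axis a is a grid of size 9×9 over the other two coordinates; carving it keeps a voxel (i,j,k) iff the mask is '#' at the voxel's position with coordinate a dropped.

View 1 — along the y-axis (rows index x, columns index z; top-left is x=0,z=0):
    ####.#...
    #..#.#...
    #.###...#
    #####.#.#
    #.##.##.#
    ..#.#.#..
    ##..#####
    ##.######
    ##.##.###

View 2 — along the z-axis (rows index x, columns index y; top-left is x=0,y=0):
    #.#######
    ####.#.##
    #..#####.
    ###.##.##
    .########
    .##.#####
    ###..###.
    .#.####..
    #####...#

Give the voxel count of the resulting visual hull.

voxel count = 333

full grid |V| = 729
V1 y: intersect with XZ mask (51 set) -- 459 left
V2 z: intersect with XY mask (60 set) -- 333 left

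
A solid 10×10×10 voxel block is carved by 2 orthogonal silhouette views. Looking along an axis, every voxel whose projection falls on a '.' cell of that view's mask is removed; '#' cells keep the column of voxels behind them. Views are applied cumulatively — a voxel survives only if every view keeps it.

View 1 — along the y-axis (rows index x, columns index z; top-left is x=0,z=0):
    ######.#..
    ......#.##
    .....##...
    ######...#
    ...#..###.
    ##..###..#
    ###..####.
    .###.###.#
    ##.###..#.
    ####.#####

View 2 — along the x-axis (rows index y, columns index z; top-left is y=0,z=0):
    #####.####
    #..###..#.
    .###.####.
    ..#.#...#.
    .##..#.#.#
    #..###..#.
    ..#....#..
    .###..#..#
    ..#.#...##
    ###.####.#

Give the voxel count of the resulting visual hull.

301 voxels

initial block: 10^3 = 1000
carve view 1 (along y, XZ-mask fill 58/100): 580 voxels remain
carve view 2 (along x, YZ-mask fill 53/100): 301 voxels remain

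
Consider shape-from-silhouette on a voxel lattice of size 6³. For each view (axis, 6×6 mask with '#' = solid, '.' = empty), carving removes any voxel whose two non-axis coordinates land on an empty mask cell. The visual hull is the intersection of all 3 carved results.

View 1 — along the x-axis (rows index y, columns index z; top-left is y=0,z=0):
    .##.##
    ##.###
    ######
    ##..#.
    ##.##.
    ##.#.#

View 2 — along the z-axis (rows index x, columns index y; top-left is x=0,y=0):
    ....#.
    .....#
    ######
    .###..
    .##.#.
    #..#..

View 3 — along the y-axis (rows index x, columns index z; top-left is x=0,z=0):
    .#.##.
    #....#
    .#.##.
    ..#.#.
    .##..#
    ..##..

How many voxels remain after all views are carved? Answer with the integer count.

remaining voxels: 31

start: 6×6×6 = 216 voxels
V1 x: intersect with YZ mask (26 set) -- 156 left
V2 z: intersect with XY mask (16 set) -- 70 left
V3 y: intersect with XZ mask (15 set) -- 31 left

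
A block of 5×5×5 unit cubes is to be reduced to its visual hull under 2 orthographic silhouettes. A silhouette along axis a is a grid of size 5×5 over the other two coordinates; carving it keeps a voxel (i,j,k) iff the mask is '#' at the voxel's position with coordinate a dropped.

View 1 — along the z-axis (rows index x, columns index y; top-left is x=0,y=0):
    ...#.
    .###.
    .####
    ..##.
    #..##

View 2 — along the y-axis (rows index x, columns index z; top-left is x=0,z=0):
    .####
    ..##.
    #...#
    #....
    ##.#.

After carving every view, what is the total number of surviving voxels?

voxel count = 29

start: 5×5×5 = 125 voxels
step 1: project along z, AND mask (13/25) → |grid| = 65
step 2: project along y, AND mask (12/25) → |grid| = 29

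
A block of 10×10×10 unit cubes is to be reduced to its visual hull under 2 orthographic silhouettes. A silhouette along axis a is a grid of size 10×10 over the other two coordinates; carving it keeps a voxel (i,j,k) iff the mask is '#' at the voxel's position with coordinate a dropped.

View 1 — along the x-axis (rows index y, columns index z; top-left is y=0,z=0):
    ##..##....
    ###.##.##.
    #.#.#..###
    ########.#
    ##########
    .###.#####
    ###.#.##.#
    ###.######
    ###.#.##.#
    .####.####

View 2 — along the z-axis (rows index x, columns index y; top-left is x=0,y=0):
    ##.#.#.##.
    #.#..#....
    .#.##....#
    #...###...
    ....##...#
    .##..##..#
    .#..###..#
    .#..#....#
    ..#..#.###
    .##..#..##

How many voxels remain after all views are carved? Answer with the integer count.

before carving: 1000 voxels (10×10×10)
  1. axis=0 (YZ plane), |mask|=75  ⇒  voxels=750
  2. axis=2 (XY plane), |mask|=43  ⇒  voxels=326

remaining voxels: 326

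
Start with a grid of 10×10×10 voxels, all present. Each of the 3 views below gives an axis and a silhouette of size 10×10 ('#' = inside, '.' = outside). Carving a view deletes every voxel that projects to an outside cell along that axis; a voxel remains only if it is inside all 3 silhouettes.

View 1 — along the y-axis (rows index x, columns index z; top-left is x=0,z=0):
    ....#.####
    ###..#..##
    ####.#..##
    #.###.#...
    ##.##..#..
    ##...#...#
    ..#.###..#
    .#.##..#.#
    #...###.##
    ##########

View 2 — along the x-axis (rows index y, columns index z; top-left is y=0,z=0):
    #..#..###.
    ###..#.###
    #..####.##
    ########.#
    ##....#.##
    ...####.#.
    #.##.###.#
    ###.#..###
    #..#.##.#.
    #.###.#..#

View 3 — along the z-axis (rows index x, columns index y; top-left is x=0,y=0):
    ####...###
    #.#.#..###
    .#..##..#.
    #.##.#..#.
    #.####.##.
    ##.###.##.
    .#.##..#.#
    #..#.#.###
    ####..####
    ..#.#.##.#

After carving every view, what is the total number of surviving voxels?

218 voxels

start: 10×10×10 = 1000 voxels
carve view 1 (along y, XZ-mask fill 58/100): 580 voxels remain
carve view 2 (along x, YZ-mask fill 63/100): 369 voxels remain
carve view 3 (along z, XY-mask fill 60/100): 218 voxels remain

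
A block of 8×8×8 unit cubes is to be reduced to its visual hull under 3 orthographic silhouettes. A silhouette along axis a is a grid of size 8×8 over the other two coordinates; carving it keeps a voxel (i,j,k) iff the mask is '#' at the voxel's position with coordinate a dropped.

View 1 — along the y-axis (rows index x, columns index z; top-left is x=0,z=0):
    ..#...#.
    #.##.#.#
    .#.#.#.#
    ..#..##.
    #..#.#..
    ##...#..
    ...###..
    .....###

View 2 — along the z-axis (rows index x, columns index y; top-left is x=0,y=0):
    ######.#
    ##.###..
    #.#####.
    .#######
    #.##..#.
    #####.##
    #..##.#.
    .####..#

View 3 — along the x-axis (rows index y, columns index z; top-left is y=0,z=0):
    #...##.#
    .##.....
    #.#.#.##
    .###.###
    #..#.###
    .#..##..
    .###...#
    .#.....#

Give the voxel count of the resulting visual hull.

voxel count = 76

initial block: 8^3 = 512
  1. axis=1 (XZ plane), |mask|=26  ⇒  voxels=208
  2. axis=2 (XY plane), |mask|=45  ⇒  voxels=144
  3. axis=0 (YZ plane), |mask|=31  ⇒  voxels=76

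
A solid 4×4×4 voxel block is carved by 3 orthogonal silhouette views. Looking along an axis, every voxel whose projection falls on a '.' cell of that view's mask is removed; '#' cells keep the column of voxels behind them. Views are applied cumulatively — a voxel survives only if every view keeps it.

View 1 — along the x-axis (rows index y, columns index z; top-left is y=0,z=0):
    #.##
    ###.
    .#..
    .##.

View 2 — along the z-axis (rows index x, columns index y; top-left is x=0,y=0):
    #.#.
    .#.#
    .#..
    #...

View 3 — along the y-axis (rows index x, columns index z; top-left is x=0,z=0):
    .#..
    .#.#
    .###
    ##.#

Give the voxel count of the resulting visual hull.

start: 4×4×4 = 64 voxels
[1] x-view keeps 9 columns → grid now 36
[2] z-view keeps 6 columns → grid now 15
[3] y-view keeps 9 columns → grid now 7

voxel count = 7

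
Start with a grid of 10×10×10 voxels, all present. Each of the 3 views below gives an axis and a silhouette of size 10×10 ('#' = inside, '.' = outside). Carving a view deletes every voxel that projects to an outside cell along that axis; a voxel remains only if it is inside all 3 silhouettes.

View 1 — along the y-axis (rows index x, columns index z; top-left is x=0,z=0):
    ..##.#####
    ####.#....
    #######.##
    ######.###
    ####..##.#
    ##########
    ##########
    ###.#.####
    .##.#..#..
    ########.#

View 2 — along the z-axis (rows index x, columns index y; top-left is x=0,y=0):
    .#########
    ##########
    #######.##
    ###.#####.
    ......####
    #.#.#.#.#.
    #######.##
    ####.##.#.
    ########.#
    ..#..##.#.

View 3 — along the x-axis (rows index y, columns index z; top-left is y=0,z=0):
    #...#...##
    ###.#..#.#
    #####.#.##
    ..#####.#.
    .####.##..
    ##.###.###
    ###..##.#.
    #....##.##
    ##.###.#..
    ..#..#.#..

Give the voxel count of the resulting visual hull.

start: 10×10×10 = 1000 voxels
after view 1 [y-axis, 78 of 100 cells solid] → remaining = 780
after view 2 [z-axis, 74 of 100 cells solid] → remaining = 562
after view 3 [x-axis, 58 of 100 cells solid] → remaining = 337

remaining voxels: 337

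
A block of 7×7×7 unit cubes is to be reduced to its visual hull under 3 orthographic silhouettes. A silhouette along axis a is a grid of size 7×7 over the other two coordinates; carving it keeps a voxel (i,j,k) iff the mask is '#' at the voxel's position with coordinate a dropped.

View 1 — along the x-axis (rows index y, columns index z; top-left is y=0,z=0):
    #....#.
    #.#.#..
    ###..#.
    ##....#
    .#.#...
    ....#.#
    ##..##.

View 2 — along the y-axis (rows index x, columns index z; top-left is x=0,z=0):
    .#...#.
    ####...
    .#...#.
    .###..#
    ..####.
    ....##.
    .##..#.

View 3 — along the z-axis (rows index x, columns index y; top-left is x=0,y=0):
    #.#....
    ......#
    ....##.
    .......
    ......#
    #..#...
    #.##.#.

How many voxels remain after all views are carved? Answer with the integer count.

full grid |V| = 343
[1] x-view keeps 20 columns → grid now 140
[2] y-view keeps 21 columns → grid now 59
[3] z-view keeps 12 columns → grid now 14

remaining voxels: 14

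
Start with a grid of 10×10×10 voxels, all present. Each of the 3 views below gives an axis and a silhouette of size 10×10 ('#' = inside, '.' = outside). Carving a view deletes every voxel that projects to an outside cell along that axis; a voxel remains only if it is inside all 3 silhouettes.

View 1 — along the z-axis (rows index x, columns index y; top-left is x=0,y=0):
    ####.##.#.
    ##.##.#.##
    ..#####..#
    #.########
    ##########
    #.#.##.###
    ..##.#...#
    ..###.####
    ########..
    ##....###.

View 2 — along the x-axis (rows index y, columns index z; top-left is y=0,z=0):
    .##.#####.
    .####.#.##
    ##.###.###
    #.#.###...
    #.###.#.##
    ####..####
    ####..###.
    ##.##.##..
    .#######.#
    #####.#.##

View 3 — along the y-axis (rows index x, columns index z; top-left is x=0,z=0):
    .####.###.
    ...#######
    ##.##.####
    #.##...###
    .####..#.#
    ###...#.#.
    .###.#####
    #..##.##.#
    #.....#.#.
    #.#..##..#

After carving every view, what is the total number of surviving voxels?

remaining voxels: 304

full grid |V| = 1000
  1. axis=2 (XY plane), |mask|=70  ⇒  voxels=700
  2. axis=0 (YZ plane), |mask|=71  ⇒  voxels=497
  3. axis=1 (XZ plane), |mask|=61  ⇒  voxels=304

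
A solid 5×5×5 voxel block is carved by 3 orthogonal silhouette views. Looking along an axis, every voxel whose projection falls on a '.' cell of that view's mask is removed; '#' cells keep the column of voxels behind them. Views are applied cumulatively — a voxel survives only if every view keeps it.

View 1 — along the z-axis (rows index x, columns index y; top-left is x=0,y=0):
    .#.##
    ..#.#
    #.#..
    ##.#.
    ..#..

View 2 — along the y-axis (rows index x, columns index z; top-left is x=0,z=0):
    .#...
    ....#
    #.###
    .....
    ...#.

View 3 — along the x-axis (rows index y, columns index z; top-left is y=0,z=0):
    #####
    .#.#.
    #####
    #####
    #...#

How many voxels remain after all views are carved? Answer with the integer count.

|visual hull| = 13

before carving: 125 voxels (5×5×5)
V1 z: intersect with XY mask (11 set) -- 55 left
V2 y: intersect with XZ mask (7 set) -- 14 left
V3 x: intersect with YZ mask (19 set) -- 13 left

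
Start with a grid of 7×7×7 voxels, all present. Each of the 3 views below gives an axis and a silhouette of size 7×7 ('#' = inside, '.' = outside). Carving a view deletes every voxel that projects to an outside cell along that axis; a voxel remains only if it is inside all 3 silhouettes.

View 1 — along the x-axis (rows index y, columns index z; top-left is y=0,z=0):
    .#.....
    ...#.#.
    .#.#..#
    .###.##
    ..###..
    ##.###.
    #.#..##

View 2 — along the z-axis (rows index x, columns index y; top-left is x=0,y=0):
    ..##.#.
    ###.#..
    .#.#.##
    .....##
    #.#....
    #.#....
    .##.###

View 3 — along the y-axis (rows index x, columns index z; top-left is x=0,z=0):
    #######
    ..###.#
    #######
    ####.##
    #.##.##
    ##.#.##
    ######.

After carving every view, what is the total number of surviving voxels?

64 voxels

start: 7×7×7 = 343 voxels
  1. axis=0 (YZ plane), |mask|=23  ⇒  voxels=161
  2. axis=2 (XY plane), |mask|=22  ⇒  voxels=72
  3. axis=1 (XZ plane), |mask|=40  ⇒  voxels=64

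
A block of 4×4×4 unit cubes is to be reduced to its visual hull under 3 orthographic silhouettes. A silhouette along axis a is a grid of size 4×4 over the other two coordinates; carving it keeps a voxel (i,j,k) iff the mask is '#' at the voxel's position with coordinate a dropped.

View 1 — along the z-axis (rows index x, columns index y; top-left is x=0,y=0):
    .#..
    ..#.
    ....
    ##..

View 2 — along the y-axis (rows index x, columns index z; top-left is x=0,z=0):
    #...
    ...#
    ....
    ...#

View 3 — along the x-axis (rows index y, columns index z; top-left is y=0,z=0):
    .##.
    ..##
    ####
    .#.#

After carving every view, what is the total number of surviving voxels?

start: 4×4×4 = 64 voxels
V1 z: intersect with XY mask (4 set) -- 16 left
V2 y: intersect with XZ mask (3 set) -- 4 left
V3 x: intersect with YZ mask (10 set) -- 2 left

|visual hull| = 2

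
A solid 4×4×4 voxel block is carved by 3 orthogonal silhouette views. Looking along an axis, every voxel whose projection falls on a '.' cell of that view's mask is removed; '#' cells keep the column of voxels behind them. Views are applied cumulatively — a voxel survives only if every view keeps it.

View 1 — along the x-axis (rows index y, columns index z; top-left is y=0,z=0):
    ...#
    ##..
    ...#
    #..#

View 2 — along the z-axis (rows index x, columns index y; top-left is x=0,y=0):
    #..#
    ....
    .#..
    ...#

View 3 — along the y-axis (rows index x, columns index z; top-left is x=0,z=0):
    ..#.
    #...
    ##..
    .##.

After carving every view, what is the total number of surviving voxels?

full grid |V| = 64
after view 1 [x-axis, 6 of 16 cells solid] → remaining = 24
after view 2 [z-axis, 4 of 16 cells solid] → remaining = 7
after view 3 [y-axis, 6 of 16 cells solid] → remaining = 2

2 voxels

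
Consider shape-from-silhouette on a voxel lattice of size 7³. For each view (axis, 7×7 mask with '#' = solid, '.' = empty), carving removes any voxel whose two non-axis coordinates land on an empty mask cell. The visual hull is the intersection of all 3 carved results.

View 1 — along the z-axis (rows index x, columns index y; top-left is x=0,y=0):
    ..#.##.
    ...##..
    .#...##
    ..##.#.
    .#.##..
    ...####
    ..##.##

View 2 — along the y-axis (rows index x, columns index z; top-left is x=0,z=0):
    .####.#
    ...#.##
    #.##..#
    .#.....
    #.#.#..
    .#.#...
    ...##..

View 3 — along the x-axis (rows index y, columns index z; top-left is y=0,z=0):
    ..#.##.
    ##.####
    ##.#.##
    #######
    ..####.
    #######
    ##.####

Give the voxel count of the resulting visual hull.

initial block: 7^3 = 343
carve view 1 (along z, XY-mask fill 22/49): 154 voxels remain
carve view 2 (along y, XZ-mask fill 20/49): 61 voxels remain
carve view 3 (along x, YZ-mask fill 38/49): 50 voxels remain

|visual hull| = 50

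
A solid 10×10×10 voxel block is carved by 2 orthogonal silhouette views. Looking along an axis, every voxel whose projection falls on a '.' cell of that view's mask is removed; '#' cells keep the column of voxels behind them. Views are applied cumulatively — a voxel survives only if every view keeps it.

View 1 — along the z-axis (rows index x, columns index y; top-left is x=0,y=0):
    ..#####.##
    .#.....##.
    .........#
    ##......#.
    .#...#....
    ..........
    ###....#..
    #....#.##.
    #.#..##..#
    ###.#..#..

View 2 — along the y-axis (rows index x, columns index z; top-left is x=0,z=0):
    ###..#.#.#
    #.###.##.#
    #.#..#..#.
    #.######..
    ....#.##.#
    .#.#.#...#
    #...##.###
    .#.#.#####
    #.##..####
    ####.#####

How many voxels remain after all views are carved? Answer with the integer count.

228 voxels

before carving: 1000 voxels (10×10×10)
after view 1 [z-axis, 34 of 100 cells solid] → remaining = 340
after view 2 [y-axis, 61 of 100 cells solid] → remaining = 228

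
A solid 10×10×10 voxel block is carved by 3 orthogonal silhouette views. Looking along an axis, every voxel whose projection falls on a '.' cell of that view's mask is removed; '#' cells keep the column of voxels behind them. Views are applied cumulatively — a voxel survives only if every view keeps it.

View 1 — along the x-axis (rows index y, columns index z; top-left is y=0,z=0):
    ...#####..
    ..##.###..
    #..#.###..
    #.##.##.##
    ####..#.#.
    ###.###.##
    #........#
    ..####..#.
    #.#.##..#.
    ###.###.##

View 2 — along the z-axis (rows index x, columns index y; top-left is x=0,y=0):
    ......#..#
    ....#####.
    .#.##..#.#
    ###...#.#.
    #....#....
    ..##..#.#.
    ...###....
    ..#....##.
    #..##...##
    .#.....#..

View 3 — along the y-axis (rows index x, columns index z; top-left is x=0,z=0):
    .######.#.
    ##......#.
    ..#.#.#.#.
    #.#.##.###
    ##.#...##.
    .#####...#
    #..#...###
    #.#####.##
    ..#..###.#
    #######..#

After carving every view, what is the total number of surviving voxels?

109 voxels

start: 10×10×10 = 1000 voxels
after view 1 [x-axis, 56 of 100 cells solid] → remaining = 560
after view 2 [z-axis, 36 of 100 cells solid] → remaining = 198
after view 3 [y-axis, 58 of 100 cells solid] → remaining = 109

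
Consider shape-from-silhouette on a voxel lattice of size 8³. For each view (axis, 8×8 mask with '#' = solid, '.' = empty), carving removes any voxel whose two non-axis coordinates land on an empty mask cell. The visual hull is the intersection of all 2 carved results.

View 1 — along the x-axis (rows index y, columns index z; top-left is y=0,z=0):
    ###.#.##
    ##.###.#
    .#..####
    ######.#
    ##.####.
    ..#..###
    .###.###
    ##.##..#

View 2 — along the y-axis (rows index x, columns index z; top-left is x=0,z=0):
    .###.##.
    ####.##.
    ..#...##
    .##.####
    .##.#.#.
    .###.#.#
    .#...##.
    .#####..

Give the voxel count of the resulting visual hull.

full grid |V| = 512
[1] x-view keeps 45 columns → grid now 360
[2] y-view keeps 37 columns → grid now 207

|visual hull| = 207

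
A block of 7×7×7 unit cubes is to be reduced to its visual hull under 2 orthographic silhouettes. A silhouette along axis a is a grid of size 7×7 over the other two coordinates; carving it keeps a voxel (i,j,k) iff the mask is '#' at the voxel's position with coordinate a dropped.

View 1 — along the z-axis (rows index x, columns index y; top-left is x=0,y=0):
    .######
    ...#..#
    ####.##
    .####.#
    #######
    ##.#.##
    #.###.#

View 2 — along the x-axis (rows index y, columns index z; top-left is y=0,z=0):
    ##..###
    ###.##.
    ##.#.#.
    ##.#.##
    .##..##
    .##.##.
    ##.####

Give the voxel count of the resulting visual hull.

174 voxels

initial block: 7^3 = 343
after view 1 [z-axis, 36 of 49 cells solid] → remaining = 252
after view 2 [x-axis, 33 of 49 cells solid] → remaining = 174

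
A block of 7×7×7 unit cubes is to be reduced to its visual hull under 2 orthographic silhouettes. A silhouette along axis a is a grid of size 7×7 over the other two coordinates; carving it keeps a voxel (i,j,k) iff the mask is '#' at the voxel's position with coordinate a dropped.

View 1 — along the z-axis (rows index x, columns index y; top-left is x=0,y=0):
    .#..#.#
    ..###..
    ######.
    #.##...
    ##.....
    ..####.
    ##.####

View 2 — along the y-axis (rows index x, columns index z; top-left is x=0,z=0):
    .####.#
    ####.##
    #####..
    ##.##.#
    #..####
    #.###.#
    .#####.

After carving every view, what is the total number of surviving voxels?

full grid |V| = 343
carve view 1 (along z, XY-mask fill 27/49): 189 voxels remain
carve view 2 (along y, XZ-mask fill 36/49): 138 voxels remain

voxel count = 138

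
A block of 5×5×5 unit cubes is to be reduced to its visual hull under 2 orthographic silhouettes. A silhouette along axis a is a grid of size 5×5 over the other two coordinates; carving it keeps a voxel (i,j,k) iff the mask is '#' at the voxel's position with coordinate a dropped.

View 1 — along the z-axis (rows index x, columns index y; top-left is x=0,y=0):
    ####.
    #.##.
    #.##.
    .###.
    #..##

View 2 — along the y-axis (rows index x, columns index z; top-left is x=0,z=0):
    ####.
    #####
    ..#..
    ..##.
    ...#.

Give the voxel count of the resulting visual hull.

before carving: 125 voxels (5×5×5)
after view 1 [z-axis, 16 of 25 cells solid] → remaining = 80
after view 2 [y-axis, 13 of 25 cells solid] → remaining = 43

43 voxels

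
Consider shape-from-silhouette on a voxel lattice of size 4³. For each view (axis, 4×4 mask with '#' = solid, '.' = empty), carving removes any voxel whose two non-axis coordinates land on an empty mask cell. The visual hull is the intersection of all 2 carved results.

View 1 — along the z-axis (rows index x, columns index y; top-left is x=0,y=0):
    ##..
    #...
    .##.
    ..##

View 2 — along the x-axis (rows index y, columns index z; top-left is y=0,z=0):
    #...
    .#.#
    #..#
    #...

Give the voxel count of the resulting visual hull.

before carving: 64 voxels (4×4×4)
[1] z-view keeps 7 columns → grid now 28
[2] x-view keeps 6 columns → grid now 11

remaining voxels: 11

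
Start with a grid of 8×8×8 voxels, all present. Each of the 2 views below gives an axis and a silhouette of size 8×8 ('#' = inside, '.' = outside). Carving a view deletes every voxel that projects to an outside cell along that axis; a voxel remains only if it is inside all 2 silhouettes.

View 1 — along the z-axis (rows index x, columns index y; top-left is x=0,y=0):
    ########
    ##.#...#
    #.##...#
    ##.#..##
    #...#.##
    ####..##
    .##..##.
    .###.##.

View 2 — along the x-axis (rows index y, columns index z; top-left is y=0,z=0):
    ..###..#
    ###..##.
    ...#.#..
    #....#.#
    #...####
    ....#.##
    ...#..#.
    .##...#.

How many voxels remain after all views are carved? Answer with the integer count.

voxel count = 131

full grid |V| = 512
[1] z-view keeps 40 columns → grid now 320
[2] x-view keeps 27 columns → grid now 131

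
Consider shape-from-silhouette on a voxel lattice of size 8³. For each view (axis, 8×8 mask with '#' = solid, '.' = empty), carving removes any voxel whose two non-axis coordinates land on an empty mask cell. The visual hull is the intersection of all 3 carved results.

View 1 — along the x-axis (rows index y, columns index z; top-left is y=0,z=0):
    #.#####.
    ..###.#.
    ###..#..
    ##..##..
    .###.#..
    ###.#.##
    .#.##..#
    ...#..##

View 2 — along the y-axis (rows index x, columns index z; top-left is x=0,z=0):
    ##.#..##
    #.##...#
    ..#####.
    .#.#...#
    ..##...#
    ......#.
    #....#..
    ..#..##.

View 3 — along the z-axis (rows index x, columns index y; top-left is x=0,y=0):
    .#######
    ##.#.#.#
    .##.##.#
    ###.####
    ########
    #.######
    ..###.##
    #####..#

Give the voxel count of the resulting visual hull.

voxel count = 87

full grid |V| = 512
  1. axis=0 (YZ plane), |mask|=35  ⇒  voxels=280
  2. axis=1 (XZ plane), |mask|=26  ⇒  voxels=112
  3. axis=2 (XY plane), |mask|=50  ⇒  voxels=87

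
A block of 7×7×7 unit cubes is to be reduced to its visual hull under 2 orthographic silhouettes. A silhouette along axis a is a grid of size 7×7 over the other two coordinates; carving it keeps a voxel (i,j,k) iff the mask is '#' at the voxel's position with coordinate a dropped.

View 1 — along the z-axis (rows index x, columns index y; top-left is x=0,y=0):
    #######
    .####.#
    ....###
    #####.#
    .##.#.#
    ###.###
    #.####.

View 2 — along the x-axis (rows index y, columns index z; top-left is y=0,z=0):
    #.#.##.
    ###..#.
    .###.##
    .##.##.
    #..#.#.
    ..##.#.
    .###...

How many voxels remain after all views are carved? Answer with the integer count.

start: 7×7×7 = 343 voxels
  1. axis=2 (XY plane), |mask|=36  ⇒  voxels=252
  2. axis=0 (YZ plane), |mask|=26  ⇒  voxels=133

133 voxels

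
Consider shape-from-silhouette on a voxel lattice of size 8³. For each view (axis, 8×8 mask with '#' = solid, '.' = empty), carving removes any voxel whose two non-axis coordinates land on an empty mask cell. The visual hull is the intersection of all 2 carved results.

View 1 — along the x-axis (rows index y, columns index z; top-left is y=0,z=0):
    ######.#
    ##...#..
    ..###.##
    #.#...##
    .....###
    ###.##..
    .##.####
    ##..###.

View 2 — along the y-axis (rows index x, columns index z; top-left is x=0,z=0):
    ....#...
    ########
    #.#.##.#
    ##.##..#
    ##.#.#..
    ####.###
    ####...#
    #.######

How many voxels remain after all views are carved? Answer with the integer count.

initial block: 8^3 = 512
  1. axis=0 (YZ plane), |mask|=38  ⇒  voxels=304
  2. axis=1 (XZ plane), |mask|=42  ⇒  voxels=197

remaining voxels: 197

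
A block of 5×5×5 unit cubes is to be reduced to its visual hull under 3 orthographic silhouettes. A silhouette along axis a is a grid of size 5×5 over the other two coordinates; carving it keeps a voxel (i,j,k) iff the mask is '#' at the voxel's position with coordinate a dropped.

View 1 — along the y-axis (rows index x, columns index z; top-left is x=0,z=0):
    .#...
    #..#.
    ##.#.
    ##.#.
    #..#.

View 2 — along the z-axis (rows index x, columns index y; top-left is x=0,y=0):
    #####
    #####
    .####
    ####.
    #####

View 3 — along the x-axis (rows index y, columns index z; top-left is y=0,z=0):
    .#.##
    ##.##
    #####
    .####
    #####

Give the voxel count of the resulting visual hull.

start: 5×5×5 = 125 voxels
V1 y: intersect with XZ mask (11 set) -- 55 left
V2 z: intersect with XY mask (23 set) -- 49 left
V3 x: intersect with YZ mask (21 set) -- 42 left

voxel count = 42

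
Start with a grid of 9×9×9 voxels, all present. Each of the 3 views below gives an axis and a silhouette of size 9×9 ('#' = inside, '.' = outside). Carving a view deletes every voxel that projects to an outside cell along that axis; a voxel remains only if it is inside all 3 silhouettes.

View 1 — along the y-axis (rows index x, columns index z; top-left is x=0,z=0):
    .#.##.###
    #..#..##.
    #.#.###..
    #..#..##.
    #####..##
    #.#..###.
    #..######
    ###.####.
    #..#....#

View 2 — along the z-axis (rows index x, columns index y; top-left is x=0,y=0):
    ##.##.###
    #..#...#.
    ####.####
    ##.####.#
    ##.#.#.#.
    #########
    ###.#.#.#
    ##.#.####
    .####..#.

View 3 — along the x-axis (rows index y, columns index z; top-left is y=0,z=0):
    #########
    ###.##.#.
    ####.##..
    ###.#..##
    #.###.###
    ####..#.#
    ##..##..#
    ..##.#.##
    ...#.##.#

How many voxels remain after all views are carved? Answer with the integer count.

remaining voxels: 206

start: 9×9×9 = 729 voxels
  1. axis=1 (XZ plane), |mask|=48  ⇒  voxels=432
  2. axis=2 (XY plane), |mask|=57  ⇒  voxels=308
  3. axis=0 (YZ plane), |mask|=54  ⇒  voxels=206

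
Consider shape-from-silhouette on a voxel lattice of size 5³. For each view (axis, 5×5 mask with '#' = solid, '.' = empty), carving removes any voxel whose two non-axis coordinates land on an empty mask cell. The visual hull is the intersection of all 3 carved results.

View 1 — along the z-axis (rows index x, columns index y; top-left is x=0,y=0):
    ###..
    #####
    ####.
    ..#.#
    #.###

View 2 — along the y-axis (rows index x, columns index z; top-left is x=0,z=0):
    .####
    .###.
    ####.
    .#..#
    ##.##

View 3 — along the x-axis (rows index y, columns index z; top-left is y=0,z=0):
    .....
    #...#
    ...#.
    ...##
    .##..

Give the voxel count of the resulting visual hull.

start: 5×5×5 = 125 voxels
  1. axis=2 (XY plane), |mask|=18  ⇒  voxels=90
  2. axis=1 (XZ plane), |mask|=17  ⇒  voxels=63
  3. axis=0 (YZ plane), |mask|=7  ⇒  voxels=14

remaining voxels: 14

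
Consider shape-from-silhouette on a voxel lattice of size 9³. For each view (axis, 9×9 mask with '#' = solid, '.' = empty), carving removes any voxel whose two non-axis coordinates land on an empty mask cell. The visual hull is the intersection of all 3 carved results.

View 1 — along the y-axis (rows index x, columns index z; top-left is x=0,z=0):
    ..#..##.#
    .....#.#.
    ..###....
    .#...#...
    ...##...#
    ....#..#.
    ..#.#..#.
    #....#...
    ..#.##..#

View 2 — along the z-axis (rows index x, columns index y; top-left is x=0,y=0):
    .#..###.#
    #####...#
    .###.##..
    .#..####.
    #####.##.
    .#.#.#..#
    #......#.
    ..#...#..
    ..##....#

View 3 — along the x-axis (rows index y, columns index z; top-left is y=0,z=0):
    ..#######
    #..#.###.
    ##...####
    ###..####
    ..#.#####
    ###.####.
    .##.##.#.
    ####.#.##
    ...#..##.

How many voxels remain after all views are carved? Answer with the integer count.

before carving: 729 voxels (9×9×9)
[1] y-view keeps 25 columns → grid now 225
[2] z-view keeps 39 columns → grid now 108
[3] x-view keeps 53 columns → grid now 66

voxel count = 66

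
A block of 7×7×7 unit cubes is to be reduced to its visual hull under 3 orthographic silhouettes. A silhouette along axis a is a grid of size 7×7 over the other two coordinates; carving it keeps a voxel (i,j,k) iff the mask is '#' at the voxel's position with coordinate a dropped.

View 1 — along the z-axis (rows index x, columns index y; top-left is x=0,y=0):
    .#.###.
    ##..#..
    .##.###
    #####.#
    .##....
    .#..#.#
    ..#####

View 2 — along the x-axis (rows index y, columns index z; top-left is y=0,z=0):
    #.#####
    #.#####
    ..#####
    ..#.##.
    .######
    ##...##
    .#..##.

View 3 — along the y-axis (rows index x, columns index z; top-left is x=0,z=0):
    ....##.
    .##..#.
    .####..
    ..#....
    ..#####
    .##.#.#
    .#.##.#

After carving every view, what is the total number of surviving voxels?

voxel count = 63

start: 7×7×7 = 343 voxels
  1. axis=2 (XY plane), |mask|=28  ⇒  voxels=196
  2. axis=0 (YZ plane), |mask|=33  ⇒  voxels=137
  3. axis=1 (XZ plane), |mask|=23  ⇒  voxels=63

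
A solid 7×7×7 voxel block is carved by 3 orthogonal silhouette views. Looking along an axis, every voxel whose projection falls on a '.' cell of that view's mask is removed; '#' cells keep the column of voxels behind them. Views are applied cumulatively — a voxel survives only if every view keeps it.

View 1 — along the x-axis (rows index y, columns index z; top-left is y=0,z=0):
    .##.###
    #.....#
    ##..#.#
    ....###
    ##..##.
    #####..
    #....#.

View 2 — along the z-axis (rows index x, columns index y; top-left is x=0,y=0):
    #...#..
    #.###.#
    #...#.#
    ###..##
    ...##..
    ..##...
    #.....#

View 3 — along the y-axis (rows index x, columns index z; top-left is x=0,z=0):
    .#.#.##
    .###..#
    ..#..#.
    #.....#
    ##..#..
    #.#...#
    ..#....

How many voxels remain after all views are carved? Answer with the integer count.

initial block: 7^3 = 343
step 1: project along x, AND mask (25/49) → |grid| = 175
step 2: project along z, AND mask (21/49) → |grid| = 77
step 3: project along y, AND mask (19/49) → |grid| = 31

31 voxels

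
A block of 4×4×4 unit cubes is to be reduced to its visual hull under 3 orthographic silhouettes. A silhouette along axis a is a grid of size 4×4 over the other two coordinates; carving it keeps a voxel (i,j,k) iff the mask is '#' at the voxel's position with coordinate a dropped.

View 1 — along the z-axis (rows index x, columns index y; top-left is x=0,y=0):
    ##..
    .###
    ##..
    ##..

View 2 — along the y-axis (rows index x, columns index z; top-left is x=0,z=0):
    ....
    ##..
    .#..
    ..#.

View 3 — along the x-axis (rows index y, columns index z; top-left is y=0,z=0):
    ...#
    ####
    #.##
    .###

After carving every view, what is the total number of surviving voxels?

6 voxels

before carving: 64 voxels (4×4×4)
step 1: project along z, AND mask (9/16) → |grid| = 36
step 2: project along y, AND mask (4/16) → |grid| = 10
step 3: project along x, AND mask (11/16) → |grid| = 6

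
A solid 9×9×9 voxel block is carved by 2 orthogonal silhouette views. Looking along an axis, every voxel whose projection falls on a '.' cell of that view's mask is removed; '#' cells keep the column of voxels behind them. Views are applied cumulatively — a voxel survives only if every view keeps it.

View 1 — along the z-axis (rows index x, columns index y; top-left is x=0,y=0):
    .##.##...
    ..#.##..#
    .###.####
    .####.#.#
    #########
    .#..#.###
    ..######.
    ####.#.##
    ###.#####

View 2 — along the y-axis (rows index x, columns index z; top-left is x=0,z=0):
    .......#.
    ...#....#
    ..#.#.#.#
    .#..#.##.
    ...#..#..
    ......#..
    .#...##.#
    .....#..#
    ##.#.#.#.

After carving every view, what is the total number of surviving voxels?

start: 9×9×9 = 729 voxels
carve view 1 (along z, XY-mask fill 56/81): 504 voxels remain
carve view 2 (along y, XZ-mask fill 25/81): 165 voxels remain

voxel count = 165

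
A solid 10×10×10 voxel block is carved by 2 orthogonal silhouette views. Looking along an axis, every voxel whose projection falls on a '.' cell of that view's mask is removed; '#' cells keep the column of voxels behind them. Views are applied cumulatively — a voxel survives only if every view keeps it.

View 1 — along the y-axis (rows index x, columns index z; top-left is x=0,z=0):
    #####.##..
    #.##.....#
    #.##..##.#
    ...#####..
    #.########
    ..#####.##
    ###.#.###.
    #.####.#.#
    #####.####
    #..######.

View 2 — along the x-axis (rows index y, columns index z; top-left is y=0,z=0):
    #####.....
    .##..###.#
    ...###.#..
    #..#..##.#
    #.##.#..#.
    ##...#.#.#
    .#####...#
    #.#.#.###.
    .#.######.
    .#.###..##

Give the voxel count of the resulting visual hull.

full grid |V| = 1000
V1 y: intersect with XZ mask (68 set) -- 680 left
V2 x: intersect with YZ mask (55 set) -- 374 left

remaining voxels: 374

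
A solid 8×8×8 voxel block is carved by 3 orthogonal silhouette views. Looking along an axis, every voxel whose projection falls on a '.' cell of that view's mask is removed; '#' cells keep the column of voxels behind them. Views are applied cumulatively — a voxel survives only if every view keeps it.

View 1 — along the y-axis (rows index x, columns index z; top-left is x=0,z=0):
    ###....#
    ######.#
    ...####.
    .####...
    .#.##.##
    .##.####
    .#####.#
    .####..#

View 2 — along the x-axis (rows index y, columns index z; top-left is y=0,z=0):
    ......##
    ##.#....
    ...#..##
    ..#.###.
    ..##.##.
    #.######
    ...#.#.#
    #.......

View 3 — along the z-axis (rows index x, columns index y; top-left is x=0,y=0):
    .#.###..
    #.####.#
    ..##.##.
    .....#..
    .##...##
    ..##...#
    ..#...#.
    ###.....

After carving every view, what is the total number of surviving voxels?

initial block: 8^3 = 512
V1 y: intersect with XZ mask (41 set) -- 328 left
V2 x: intersect with YZ mask (27 set) -- 130 left
V3 z: intersect with XY mask (27 set) -- 60 left

60 voxels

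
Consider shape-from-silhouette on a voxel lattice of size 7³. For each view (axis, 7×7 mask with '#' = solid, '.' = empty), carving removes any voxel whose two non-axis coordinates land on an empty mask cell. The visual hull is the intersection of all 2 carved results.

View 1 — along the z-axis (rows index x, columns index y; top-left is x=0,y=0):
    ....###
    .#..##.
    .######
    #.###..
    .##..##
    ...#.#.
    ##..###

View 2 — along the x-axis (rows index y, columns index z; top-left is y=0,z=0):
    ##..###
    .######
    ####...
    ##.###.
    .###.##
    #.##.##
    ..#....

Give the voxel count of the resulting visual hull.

start: 7×7×7 = 343 voxels
carve view 1 (along z, XY-mask fill 27/49): 189 voxels remain
carve view 2 (along x, YZ-mask fill 31/49): 120 voxels remain

120 voxels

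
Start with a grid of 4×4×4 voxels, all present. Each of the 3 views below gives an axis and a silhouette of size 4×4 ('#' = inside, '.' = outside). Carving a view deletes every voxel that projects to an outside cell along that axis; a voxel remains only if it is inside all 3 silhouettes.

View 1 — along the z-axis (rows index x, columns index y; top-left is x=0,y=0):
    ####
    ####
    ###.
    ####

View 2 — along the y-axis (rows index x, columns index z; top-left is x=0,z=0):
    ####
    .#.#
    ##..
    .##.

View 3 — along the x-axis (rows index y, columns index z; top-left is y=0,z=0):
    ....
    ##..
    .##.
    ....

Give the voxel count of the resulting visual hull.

start: 4×4×4 = 64 voxels
step 1: project along z, AND mask (15/16) → |grid| = 60
step 2: project along y, AND mask (10/16) → |grid| = 38
step 3: project along x, AND mask (4/16) → |grid| = 12

|visual hull| = 12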